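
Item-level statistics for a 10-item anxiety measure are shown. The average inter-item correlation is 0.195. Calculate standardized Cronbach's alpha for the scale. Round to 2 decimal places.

α = 0.71

Standardized α = k·r̄ / (1 + (k−1)·r̄) = 10 × 0.195 / (1 + 9 × 0.195)
  = 1.9500 / 2.7550 = 0.71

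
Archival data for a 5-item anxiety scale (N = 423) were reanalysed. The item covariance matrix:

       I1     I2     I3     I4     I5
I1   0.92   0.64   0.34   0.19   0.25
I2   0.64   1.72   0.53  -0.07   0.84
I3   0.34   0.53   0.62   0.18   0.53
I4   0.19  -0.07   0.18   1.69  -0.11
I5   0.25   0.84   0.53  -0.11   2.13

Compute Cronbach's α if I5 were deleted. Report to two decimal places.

Remaining items: I1, I2, I3, I4 (k = 4).
Σσᵢ² = 0.92 + 1.72 + 0.62 + 1.69 = 4.95
Var(T) = 4.95 + 2 × 1.81 = 8.57
α (item deleted) = (4/3)·(1 − 4.95/8.57) = 0.56

Cronbach's α = 0.56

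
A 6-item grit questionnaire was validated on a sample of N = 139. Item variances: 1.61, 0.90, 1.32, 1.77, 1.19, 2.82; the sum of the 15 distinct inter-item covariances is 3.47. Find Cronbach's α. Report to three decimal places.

Cronbach's α = 0.503

ΣVar(i) = 1.61 + 0.90 + 1.32 + 1.77 + 1.19 + 2.82 = 9.61
Sum of distinct covariances = 3.47
σ²_T = ΣVar(i) + 2·Σcov = 9.61 + 2 × 3.47 = 16.55
α = (6/5)·(1 − 9.61/16.55) = 0.503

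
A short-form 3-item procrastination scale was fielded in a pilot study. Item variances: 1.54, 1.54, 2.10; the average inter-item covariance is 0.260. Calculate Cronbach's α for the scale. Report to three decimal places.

Cronbach's α = 0.347

ΣVar(i) = 1.54 + 1.54 + 2.10 = 5.18
Sum of the 3 distinct covariances = 3 × 0.260 = 0.780
σ²_total = ΣVar(i) + 2·Σcov = 5.18 + 2 × 0.780 = 6.740
α = (3/2)·(1 − 5.18/6.740) = 0.347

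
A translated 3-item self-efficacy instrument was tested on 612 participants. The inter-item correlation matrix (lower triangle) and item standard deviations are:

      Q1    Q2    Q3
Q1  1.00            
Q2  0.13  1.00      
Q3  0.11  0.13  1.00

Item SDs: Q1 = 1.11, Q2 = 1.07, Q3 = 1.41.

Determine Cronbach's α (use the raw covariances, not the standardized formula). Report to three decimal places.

Σσ²ᵢ = 1.11² + 1.07² + 1.41² = 4.3651
Covariances σ_ij = r_ij · s_i · s_j:
  σ(Q1,Q2) = 0.13 × 1.11 × 1.07 = 0.1544
  σ(Q1,Q3) = 0.11 × 1.11 × 1.41 = 0.1722
  σ(Q2,Q3) = 0.13 × 1.07 × 1.41 = 0.1961
σ²_T = Σσ²ᵢ + 2·Σσ_ij = 4.3651 + 2 × 0.5227 = 5.4105
α = (3/2)·(1 − 4.3651/5.4105) = 0.290

α = 0.290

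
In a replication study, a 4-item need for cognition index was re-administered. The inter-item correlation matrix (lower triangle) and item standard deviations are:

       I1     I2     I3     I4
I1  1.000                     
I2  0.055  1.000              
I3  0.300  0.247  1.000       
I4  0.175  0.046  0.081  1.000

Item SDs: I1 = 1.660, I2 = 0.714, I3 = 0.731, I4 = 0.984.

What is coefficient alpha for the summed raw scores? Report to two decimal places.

α = 0.38

Σσ²ᵢ = 1.660² + 0.714² + 0.731² + 0.984² = 4.7680
Covariances σ_ij = r_ij · s_i · s_j:
  σ(I1,I2) = 0.055 × 1.660 × 0.714 = 0.0652
  σ(I1,I3) = 0.300 × 1.660 × 0.731 = 0.3640
  σ(I1,I4) = 0.175 × 1.660 × 0.984 = 0.2859
  σ(I2,I3) = 0.247 × 0.714 × 0.731 = 0.1289
  σ(I2,I4) = 0.046 × 0.714 × 0.984 = 0.0323
  σ(I3,I4) = 0.081 × 0.731 × 0.984 = 0.0583
σ²_T = Σσ²ᵢ + 2·Σσ_ij = 4.7680 + 2 × 0.9346 = 6.6372
α = (4/3)·(1 − 4.7680/6.6372) = 0.38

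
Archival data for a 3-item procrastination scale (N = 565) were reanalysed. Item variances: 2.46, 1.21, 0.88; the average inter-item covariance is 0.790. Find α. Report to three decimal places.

ΣVar(i) = 2.46 + 1.21 + 0.88 = 4.55
Sum of the 3 distinct covariances = 3 × 0.790 = 2.370
total variance = ΣVar(i) + 2·Σcov = 4.55 + 2 × 2.370 = 9.290
α = (3/2)·(1 − 4.55/9.290) = 0.765

α = 0.765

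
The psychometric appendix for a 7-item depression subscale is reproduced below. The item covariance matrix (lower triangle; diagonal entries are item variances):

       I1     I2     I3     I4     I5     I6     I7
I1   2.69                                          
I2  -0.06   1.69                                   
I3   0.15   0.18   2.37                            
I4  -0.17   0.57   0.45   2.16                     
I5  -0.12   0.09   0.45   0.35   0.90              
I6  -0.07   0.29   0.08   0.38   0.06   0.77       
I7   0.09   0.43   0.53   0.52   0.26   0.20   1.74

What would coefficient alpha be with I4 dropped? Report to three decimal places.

Remaining items: I1, I2, I3, I5, I6, I7 (k = 6).
sum of item variances = 2.69 + 1.69 + 2.37 + 0.90 + 0.77 + 1.74 = 10.16
σ²_T = 10.16 + 2 × 2.56 = 15.28
α (item deleted) = (6/5)·(1 − 10.16/15.28) = 0.402

coefficient alpha = 0.402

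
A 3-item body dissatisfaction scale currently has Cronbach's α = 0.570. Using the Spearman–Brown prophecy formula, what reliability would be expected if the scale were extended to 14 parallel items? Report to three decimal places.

predicted reliability = 0.861

Length factor m = 14/3 = 4.6667
α' = m·α / (1 + (m−1)·α)
   = 14/3 × 0.570 / (1 + (14/3 − 1) × 0.570)
   = 2.6600 / 3.0900 = 0.861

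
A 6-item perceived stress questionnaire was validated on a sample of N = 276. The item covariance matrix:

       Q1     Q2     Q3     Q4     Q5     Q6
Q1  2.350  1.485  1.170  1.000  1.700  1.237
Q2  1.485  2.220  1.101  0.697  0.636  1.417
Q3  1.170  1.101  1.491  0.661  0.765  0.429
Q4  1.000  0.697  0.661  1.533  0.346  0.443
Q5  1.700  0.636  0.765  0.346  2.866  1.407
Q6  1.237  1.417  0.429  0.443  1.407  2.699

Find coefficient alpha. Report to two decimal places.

Σσᵢ² = 2.350 + 2.220 + 1.491 + 1.533 + 2.866 + 2.699 = 13.159
Sum of off-diagonal covariances = 14.494
Var(T) = 13.159 + 2 × 14.494 = 42.147
α = (k/(k−1))·(1 − Σσᵢ²/Var(T)) = (6/5)·(1 − 13.159/42.147) = 0.83

coefficient alpha = 0.83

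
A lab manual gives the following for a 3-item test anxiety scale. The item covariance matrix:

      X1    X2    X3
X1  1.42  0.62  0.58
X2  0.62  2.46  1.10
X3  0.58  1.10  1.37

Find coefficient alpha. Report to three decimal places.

Σσᵢ² = 1.42 + 2.46 + 1.37 = 5.25
Σ_{i<j} σ_ij = 2.30
Var(T) = 5.25 + 2 × 2.30 = 9.85
α = (k/(k−1))·(1 − Σσᵢ²/Var(T)) = (3/2)·(1 − 5.25/9.85) = 0.701

coefficient alpha = 0.701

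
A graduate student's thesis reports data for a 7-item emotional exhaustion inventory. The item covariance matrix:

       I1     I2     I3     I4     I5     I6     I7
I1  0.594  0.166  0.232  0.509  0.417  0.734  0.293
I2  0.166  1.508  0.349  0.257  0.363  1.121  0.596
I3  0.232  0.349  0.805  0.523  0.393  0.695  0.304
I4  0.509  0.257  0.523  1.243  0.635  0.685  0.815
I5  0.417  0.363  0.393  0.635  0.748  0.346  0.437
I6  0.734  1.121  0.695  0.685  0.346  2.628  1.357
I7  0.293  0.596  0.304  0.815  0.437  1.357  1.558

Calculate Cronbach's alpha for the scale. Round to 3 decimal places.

Cronbach's alpha = 0.831

Σσ²ᵢ = 0.594 + 1.508 + 0.805 + 1.243 + 0.748 + 2.628 + 1.558 = 9.084
Sum of off-diagonal covariances = 11.227
Var(T) = 9.084 + 2 × 11.227 = 31.538
α = (k/(k−1))·(1 − Σσ²ᵢ/Var(T)) = (7/6)·(1 − 9.084/31.538) = 0.831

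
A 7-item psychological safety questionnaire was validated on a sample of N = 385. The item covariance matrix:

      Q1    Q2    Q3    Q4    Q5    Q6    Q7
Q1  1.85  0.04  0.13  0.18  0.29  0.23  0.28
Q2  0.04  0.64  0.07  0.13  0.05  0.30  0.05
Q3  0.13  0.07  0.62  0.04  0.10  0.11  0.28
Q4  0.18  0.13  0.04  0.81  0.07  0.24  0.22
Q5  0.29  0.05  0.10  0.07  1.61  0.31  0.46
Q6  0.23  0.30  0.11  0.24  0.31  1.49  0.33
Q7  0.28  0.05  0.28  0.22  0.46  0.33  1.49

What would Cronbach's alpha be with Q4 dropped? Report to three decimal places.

Cronbach's alpha = 0.528

Remaining items: Q1, Q2, Q3, Q5, Q6, Q7 (k = 6).
sum of item variances = 1.85 + 0.64 + 0.62 + 1.61 + 1.49 + 1.49 = 7.70
σ²_total = 7.70 + 2 × 3.03 = 13.76
α (item deleted) = (6/5)·(1 − 7.70/13.76) = 0.528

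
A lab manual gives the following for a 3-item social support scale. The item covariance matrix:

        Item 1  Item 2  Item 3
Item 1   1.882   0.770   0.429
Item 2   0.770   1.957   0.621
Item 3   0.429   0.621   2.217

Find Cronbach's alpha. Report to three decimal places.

sum of item variances = 1.882 + 1.957 + 2.217 = 6.056
Σ_{i<j} σ_ij = 1.820
σ²_T = 6.056 + 2 × 1.820 = 9.696
α = (k/(k−1))·(1 − sum of item variances/σ²_T) = (3/2)·(1 − 6.056/9.696) = 0.563

α = 0.563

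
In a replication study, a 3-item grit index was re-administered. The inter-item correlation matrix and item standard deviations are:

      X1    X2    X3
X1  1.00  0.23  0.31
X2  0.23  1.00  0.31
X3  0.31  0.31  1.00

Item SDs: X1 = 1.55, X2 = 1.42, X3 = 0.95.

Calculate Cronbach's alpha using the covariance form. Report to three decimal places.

Cronbach's alpha = 0.513

Σσ²ᵢ = 1.55² + 1.42² + 0.95² = 5.3214
Covariances σ_ij = r_ij · s_i · s_j:
  σ(X1,X2) = 0.23 × 1.55 × 1.42 = 0.5062
  σ(X1,X3) = 0.31 × 1.55 × 0.95 = 0.4565
  σ(X2,X3) = 0.31 × 1.42 × 0.95 = 0.4182
σ²_T = Σσ²ᵢ + 2·Σσ_ij = 5.3214 + 2 × 1.3809 = 8.0832
α = (3/2)·(1 − 5.3214/8.0832) = 0.513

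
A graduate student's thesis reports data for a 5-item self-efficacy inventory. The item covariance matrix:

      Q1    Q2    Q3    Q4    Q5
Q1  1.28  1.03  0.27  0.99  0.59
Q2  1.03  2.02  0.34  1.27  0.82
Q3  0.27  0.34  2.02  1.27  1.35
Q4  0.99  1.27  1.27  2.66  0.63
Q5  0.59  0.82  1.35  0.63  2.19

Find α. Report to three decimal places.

α = 0.784

Σσᵢ² = 1.28 + 2.02 + 2.02 + 2.66 + 2.19 = 10.17
Sum of the distinct covariances = 8.56
σ²_total = 10.17 + 2 × 8.56 = 27.29
α = (k/(k−1))·(1 − Σσᵢ²/σ²_total) = (5/4)·(1 − 10.17/27.29) = 0.784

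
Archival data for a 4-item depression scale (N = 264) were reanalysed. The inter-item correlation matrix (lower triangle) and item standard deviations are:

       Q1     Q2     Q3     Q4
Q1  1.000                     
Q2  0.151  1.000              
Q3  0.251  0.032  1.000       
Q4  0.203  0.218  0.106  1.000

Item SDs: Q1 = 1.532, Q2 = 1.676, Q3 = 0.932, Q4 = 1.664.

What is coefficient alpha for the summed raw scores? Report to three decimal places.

Σσ²ᵢ = 1.532² + 1.676² + 0.932² + 1.664² = 8.7935
Covariances σ_ij = r_ij · s_i · s_j:
  σ(Q1,Q2) = 0.151 × 1.532 × 1.676 = 0.3877
  σ(Q1,Q3) = 0.251 × 1.532 × 0.932 = 0.3584
  σ(Q1,Q4) = 0.203 × 1.532 × 1.664 = 0.5175
  σ(Q2,Q3) = 0.032 × 1.676 × 0.932 = 0.0500
  σ(Q2,Q4) = 0.218 × 1.676 × 1.664 = 0.6080
  σ(Q3,Q4) = 0.106 × 0.932 × 1.664 = 0.1644
σ²_T = Σσ²ᵢ + 2·Σσ_ij = 8.7935 + 2 × 2.0860 = 12.9655
α = (4/3)·(1 − 8.7935/12.9655) = 0.429

coefficient alpha = 0.429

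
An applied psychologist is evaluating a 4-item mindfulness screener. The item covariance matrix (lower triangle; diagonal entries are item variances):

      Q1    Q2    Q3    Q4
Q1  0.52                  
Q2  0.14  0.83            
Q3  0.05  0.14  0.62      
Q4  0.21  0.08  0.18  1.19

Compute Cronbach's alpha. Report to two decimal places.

sum of item variances = 0.52 + 0.83 + 0.62 + 1.19 = 3.16
Sum of the distinct covariances = 0.80
σ²_T = 3.16 + 2 × 0.80 = 4.76
α = (k/(k−1))·(1 − sum of item variances/σ²_T) = (4/3)·(1 − 3.16/4.76) = 0.45

α = 0.45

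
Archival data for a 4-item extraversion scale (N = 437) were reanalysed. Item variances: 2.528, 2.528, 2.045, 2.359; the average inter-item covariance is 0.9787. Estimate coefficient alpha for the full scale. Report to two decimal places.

ΣVar(i) = 2.528 + 2.528 + 2.045 + 2.359 = 9.460
Sum of the 6 distinct covariances = 6 × 0.9787 = 5.8722
σ²_T = ΣVar(i) + 2·Σcov = 9.460 + 2 × 5.8722 = 21.2044
α = (4/3)·(1 − 9.460/21.2044) = 0.74

coefficient alpha = 0.74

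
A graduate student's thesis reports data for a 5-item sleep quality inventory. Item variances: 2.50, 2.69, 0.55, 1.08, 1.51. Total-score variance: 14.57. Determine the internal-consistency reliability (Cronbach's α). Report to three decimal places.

Cronbach's α = 0.535

sum of item variances = 2.50 + 2.69 + 0.55 + 1.08 + 1.51 = 8.33
α = (k/(k−1))·(1 − sum of item variances/Var(T)) = (5/4)·(1 − 8.33/14.57) = 0.535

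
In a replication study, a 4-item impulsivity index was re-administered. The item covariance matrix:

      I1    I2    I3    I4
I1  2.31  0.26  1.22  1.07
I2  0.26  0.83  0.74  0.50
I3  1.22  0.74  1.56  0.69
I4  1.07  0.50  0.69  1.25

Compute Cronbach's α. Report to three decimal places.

ΣVar(i) = 2.31 + 0.83 + 1.56 + 1.25 = 5.95
Σ_{i<j} σ_ij = 4.48
total variance = 5.95 + 2 × 4.48 = 14.91
α = (k/(k−1))·(1 − ΣVar(i)/total variance) = (4/3)·(1 − 5.95/14.91) = 0.801

Cronbach's α = 0.801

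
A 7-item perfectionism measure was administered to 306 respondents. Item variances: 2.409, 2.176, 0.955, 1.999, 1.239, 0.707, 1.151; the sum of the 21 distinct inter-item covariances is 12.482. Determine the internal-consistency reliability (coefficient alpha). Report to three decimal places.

ΣVar(i) = 2.409 + 2.176 + 0.955 + 1.999 + 1.239 + 0.707 + 1.151 = 10.636
Sum of distinct covariances = 12.482
σ²_total = ΣVar(i) + 2·Σcov = 10.636 + 2 × 12.482 = 35.600
α = (7/6)·(1 − 10.636/35.600) = 0.818

coefficient alpha = 0.818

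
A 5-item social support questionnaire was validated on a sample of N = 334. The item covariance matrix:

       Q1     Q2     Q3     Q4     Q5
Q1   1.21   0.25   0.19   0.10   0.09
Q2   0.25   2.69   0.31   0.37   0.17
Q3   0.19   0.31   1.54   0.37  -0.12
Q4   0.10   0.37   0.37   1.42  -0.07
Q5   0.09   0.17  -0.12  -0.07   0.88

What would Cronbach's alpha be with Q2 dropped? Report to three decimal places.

α = 0.242

Remaining items: Q1, Q3, Q4, Q5 (k = 4).
sum of item variances = 1.21 + 1.54 + 1.42 + 0.88 = 5.05
total variance = 5.05 + 2 × 0.56 = 6.17
α (item deleted) = (4/3)·(1 − 5.05/6.17) = 0.242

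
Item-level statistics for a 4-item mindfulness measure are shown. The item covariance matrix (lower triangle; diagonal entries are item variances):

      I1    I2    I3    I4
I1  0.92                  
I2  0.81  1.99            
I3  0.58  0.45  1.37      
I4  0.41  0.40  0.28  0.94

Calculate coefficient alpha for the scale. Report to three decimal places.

Σσᵢ² = 0.92 + 1.99 + 1.37 + 0.94 = 5.22
Sum of the distinct covariances = 2.93
σ²_total = 5.22 + 2 × 2.93 = 11.08
α = (k/(k−1))·(1 − Σσᵢ²/σ²_total) = (4/3)·(1 − 5.22/11.08) = 0.705

coefficient alpha = 0.705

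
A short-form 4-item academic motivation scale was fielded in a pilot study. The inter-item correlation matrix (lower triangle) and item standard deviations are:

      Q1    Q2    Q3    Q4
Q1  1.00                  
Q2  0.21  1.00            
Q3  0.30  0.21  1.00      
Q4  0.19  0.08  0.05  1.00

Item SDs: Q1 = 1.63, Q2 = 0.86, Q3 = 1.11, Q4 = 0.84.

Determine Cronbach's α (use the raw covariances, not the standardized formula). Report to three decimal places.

α = 0.459

Σσ²ᵢ = 1.63² + 0.86² + 1.11² + 0.84² = 5.3342
Covariances σ_ij = r_ij · s_i · s_j:
  σ(Q1,Q2) = 0.21 × 1.63 × 0.86 = 0.2944
  σ(Q1,Q3) = 0.30 × 1.63 × 1.11 = 0.5428
  σ(Q1,Q4) = 0.19 × 1.63 × 0.84 = 0.2601
  σ(Q2,Q3) = 0.21 × 0.86 × 1.11 = 0.2005
  σ(Q2,Q4) = 0.08 × 0.86 × 0.84 = 0.0578
  σ(Q3,Q4) = 0.05 × 1.11 × 0.84 = 0.0466
σ²_T = Σσ²ᵢ + 2·Σσ_ij = 5.3342 + 2 × 1.4022 = 8.1386
α = (4/3)·(1 − 5.3342/8.1386) = 0.459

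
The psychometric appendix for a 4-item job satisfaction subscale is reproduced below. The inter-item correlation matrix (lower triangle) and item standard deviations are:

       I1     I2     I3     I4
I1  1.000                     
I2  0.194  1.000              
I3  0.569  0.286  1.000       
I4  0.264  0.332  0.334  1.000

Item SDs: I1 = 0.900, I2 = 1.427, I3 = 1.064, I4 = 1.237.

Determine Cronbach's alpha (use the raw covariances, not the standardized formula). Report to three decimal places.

Cronbach's alpha = 0.641

Σσ²ᵢ = 0.900² + 1.427² + 1.064² + 1.237² = 5.5086
Covariances σ_ij = r_ij · s_i · s_j:
  σ(I1,I2) = 0.194 × 0.900 × 1.427 = 0.2492
  σ(I1,I3) = 0.569 × 0.900 × 1.064 = 0.5449
  σ(I1,I4) = 0.264 × 0.900 × 1.237 = 0.2939
  σ(I2,I3) = 0.286 × 1.427 × 1.064 = 0.4342
  σ(I2,I4) = 0.332 × 1.427 × 1.237 = 0.5860
  σ(I3,I4) = 0.334 × 1.064 × 1.237 = 0.4396
σ²_T = Σσ²ᵢ + 2·Σσ_ij = 5.5086 + 2 × 2.5478 = 10.6042
α = (4/3)·(1 − 5.5086/10.6042) = 0.641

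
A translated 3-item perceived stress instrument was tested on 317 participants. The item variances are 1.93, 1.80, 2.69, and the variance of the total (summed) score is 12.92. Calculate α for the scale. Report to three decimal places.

α = 0.755

sum of item variances = 1.93 + 1.80 + 2.69 = 6.42
α = (k/(k−1))·(1 − sum of item variances/total variance) = (3/2)·(1 − 6.42/12.92) = 0.755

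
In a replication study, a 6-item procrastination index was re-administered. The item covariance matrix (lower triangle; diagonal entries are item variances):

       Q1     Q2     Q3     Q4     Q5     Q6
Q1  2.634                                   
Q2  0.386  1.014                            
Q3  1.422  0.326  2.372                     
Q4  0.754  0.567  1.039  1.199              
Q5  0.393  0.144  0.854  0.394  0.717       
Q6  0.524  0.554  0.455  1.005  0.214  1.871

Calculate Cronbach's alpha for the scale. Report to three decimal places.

α = 0.778

ΣVar(i) = 2.634 + 1.014 + 2.372 + 1.199 + 0.717 + 1.871 = 9.807
Σ_{i<j} σ_ij = 9.031
Var(T) = 9.807 + 2 × 9.031 = 27.869
α = (k/(k−1))·(1 − ΣVar(i)/Var(T)) = (6/5)·(1 − 9.807/27.869) = 0.778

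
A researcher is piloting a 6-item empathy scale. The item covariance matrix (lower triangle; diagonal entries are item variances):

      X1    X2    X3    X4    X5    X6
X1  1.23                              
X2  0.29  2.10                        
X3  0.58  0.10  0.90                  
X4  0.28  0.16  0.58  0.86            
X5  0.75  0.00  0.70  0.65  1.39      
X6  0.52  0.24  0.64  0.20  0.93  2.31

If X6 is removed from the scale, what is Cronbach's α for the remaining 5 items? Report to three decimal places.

Remaining items: X1, X2, X3, X4, X5 (k = 5).
Σσᵢ² = 1.23 + 2.10 + 0.90 + 0.86 + 1.39 = 6.48
σ²_total = 6.48 + 2 × 4.09 = 14.66
α (item deleted) = (5/4)·(1 − 6.48/14.66) = 0.697

α = 0.697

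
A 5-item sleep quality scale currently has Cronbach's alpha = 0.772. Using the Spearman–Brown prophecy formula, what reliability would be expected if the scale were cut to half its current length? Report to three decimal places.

predicted reliability = 0.629

Length factor m = 1/2
α' = m·α / (1 − (1−m)·α)
   = 1/2 × 0.772 / (1 − (1 − 1/2) × 0.772)
   = 0.3860 / 0.6140 = 0.629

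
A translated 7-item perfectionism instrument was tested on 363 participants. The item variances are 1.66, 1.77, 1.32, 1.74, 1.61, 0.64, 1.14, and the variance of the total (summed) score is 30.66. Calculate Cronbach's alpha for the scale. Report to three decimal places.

ΣVar(i) = 1.66 + 1.77 + 1.32 + 1.74 + 1.61 + 0.64 + 1.14 = 9.88
α = (k/(k−1))·(1 − ΣVar(i)/Var(T)) = (7/6)·(1 − 9.88/30.66) = 0.791

α = 0.791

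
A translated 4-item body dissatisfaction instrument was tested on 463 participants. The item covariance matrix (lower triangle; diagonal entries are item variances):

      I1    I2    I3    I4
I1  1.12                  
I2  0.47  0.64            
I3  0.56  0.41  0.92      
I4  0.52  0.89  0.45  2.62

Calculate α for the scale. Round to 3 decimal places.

Σσᵢ² = 1.12 + 0.64 + 0.92 + 2.62 = 5.30
Sum of the distinct covariances = 3.30
Var(T) = 5.30 + 2 × 3.30 = 11.90
α = (k/(k−1))·(1 − Σσᵢ²/Var(T)) = (4/3)·(1 − 5.30/11.90) = 0.739

α = 0.739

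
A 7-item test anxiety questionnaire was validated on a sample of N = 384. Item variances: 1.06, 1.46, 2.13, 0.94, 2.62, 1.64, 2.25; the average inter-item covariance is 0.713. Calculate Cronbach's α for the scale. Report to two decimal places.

Cronbach's α = 0.83

Σσ²ᵢ = 1.06 + 1.46 + 2.13 + 0.94 + 2.62 + 1.64 + 2.25 = 12.10
Sum of the 21 distinct covariances = 21 × 0.713 = 14.973
total variance = Σσ²ᵢ + 2·Σcov = 12.10 + 2 × 14.973 = 42.046
α = (7/6)·(1 − 12.10/42.046) = 0.83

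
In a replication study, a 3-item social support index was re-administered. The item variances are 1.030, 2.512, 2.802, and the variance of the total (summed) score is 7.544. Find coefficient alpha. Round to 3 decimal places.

α = 0.239

Σσᵢ² = 1.030 + 2.512 + 2.802 = 6.344
α = (k/(k−1))·(1 − Σσᵢ²/total variance) = (3/2)·(1 − 6.344/7.544) = 0.239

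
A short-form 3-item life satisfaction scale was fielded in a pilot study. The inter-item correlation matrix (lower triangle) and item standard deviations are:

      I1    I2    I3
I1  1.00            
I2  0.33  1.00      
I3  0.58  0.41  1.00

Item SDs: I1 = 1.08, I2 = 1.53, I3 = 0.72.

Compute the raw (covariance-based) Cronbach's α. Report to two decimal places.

Cronbach's α = 0.63

Σσ²ᵢ = 1.08² + 1.53² + 0.72² = 4.0257
Covariances σ_ij = r_ij · s_i · s_j:
  σ(I1,I2) = 0.33 × 1.08 × 1.53 = 0.5453
  σ(I1,I3) = 0.58 × 1.08 × 0.72 = 0.4510
  σ(I2,I3) = 0.41 × 1.53 × 0.72 = 0.4517
σ²_T = Σσ²ᵢ + 2·Σσ_ij = 4.0257 + 2 × 1.4480 = 6.9217
α = (3/2)·(1 − 4.0257/6.9217) = 0.63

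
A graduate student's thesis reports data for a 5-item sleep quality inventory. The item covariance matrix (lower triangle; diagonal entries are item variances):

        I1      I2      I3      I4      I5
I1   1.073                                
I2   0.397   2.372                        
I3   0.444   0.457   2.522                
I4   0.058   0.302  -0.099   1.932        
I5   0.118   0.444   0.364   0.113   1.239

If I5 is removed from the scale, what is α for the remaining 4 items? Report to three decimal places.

α = 0.377

Remaining items: I1, I2, I3, I4 (k = 4).
ΣVar(i) = 1.073 + 2.372 + 2.522 + 1.932 = 7.899
σ²_T = 7.899 + 2 × 1.559 = 11.017
α (item deleted) = (4/3)·(1 − 7.899/11.017) = 0.377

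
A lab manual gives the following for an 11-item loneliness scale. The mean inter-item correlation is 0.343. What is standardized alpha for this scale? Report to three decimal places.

α = 0.852

Standardized α = k·r̄ / (1 + (k−1)·r̄) = 11 × 0.343 / (1 + 10 × 0.343)
  = 3.7730 / 4.4300 = 0.852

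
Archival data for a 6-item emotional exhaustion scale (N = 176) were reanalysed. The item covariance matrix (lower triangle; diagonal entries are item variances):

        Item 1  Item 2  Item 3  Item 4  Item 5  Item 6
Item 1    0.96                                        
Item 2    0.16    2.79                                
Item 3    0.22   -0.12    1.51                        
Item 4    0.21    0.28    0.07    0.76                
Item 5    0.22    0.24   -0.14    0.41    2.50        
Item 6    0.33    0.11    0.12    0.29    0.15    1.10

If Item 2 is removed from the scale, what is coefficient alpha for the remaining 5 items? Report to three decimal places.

Remaining items: Item 1, Item 3, Item 4, Item 5, Item 6 (k = 5).
Σσ²ᵢ = 0.96 + 1.51 + 0.76 + 2.50 + 1.10 = 6.83
σ²_total = 6.83 + 2 × 1.88 = 10.59
α (item deleted) = (5/4)·(1 − 6.83/10.59) = 0.444

coefficient alpha = 0.444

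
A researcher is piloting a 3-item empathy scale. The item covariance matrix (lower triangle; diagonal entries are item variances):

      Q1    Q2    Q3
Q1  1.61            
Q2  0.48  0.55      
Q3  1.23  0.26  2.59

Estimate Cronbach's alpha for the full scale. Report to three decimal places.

sum of item variances = 1.61 + 0.55 + 2.59 = 4.75
Σ_{i<j} σ_ij = 1.97
σ²_T = 4.75 + 2 × 1.97 = 8.69
α = (k/(k−1))·(1 − sum of item variances/σ²_T) = (3/2)·(1 − 4.75/8.69) = 0.680

α = 0.680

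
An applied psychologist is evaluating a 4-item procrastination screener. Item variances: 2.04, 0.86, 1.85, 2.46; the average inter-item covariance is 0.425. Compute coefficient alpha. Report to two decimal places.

ΣVar(i) = 2.04 + 0.86 + 1.85 + 2.46 = 7.21
Sum of the 6 distinct covariances = 6 × 0.425 = 2.550
σ²_T = ΣVar(i) + 2·Σcov = 7.21 + 2 × 2.550 = 12.310
α = (4/3)·(1 − 7.21/12.310) = 0.55

coefficient alpha = 0.55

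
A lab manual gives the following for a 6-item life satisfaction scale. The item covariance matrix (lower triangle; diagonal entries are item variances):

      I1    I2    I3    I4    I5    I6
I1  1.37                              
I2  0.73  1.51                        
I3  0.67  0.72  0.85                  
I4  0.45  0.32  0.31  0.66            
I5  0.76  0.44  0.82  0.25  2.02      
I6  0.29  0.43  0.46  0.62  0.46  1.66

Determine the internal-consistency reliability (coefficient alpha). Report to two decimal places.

sum of item variances = 1.37 + 1.51 + 0.85 + 0.66 + 2.02 + 1.66 = 8.07
Sum of off-diagonal covariances = 7.73
Var(T) = 8.07 + 2 × 7.73 = 23.53
α = (k/(k−1))·(1 − sum of item variances/Var(T)) = (6/5)·(1 − 8.07/23.53) = 0.79

α = 0.79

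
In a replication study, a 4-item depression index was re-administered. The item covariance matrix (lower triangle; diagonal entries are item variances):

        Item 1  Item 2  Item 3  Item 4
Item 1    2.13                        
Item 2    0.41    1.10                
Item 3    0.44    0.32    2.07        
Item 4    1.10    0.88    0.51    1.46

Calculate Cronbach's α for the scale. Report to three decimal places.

sum of item variances = 2.13 + 1.10 + 2.07 + 1.46 = 6.76
Sum of off-diagonal covariances = 3.66
σ²_T = 6.76 + 2 × 3.66 = 14.08
α = (k/(k−1))·(1 − sum of item variances/σ²_T) = (4/3)·(1 − 6.76/14.08) = 0.693

α = 0.693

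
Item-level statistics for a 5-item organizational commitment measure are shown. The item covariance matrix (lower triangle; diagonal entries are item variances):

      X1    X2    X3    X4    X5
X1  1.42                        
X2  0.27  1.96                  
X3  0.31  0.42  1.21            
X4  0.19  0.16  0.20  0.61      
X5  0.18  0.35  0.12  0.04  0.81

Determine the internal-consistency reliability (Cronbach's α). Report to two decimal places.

α = 0.53

ΣVar(i) = 1.42 + 1.96 + 1.21 + 0.61 + 0.81 = 6.01
Sum of off-diagonal covariances = 2.24
σ²_T = 6.01 + 2 × 2.24 = 10.49
α = (k/(k−1))·(1 − ΣVar(i)/σ²_T) = (5/4)·(1 − 6.01/10.49) = 0.53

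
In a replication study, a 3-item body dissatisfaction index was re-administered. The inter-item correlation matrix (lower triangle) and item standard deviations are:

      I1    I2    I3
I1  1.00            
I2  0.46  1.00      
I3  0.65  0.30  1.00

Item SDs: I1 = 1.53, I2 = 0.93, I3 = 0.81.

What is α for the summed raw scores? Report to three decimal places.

α = 0.699

Σσ²ᵢ = 1.53² + 0.93² + 0.81² = 3.8619
Covariances σ_ij = r_ij · s_i · s_j:
  σ(I1,I2) = 0.46 × 1.53 × 0.93 = 0.6545
  σ(I1,I3) = 0.65 × 1.53 × 0.81 = 0.8055
  σ(I2,I3) = 0.30 × 0.93 × 0.81 = 0.2260
σ²_T = Σσ²ᵢ + 2·Σσ_ij = 3.8619 + 2 × 1.6860 = 7.2339
α = (3/2)·(1 − 3.8619/7.2339) = 0.699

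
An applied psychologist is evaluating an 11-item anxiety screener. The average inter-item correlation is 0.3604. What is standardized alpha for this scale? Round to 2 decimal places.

Standardized α = k·r̄ / (1 + (k−1)·r̄) = 11 × 0.3604 / (1 + 10 × 0.3604)
  = 3.9644 / 4.6040 = 0.86

α = 0.86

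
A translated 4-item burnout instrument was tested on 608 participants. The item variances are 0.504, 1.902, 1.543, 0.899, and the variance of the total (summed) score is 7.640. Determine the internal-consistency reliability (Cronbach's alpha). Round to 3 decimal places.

Cronbach's alpha = 0.487

Σσᵢ² = 0.504 + 1.902 + 1.543 + 0.899 = 4.848
α = (k/(k−1))·(1 − Σσᵢ²/Var(T)) = (4/3)·(1 − 4.848/7.640) = 0.487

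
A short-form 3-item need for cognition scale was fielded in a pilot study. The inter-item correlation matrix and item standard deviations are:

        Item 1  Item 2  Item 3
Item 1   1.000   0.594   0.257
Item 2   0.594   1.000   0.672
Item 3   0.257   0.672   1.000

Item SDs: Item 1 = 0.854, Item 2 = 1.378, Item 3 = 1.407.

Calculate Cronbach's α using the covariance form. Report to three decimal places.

Σσ²ᵢ = 0.854² + 1.378² + 1.407² = 4.6078
Covariances σ_ij = r_ij · s_i · s_j:
  σ(Item 1,Item 2) = 0.594 × 0.854 × 1.378 = 0.6990
  σ(Item 1,Item 3) = 0.257 × 0.854 × 1.407 = 0.3088
  σ(Item 2,Item 3) = 0.672 × 1.378 × 1.407 = 1.3029
σ²_T = Σσ²ᵢ + 2·Σσ_ij = 4.6078 + 2 × 2.3107 = 9.2292
α = (3/2)·(1 − 4.6078/9.2292) = 0.751

α = 0.751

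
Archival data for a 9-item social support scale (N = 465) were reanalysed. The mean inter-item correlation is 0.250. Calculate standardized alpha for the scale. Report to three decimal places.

Standardized α = k·r̄ / (1 + (k−1)·r̄) = 9 × 0.250 / (1 + 8 × 0.250)
  = 2.2500 / 3.0000 = 0.750

standardized alpha = 0.750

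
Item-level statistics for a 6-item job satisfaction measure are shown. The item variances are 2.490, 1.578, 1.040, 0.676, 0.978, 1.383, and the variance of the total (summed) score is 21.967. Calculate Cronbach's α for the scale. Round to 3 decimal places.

ΣVar(i) = 2.490 + 1.578 + 1.040 + 0.676 + 0.978 + 1.383 = 8.145
α = (k/(k−1))·(1 − ΣVar(i)/σ²_total) = (6/5)·(1 − 8.145/21.967) = 0.755

Cronbach's α = 0.755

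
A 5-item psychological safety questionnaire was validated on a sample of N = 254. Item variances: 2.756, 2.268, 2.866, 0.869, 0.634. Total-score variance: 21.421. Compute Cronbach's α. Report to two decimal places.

Σσ²ᵢ = 2.756 + 2.268 + 2.866 + 0.869 + 0.634 = 9.393
α = (k/(k−1))·(1 − Σσ²ᵢ/σ²_T) = (5/4)·(1 − 9.393/21.421) = 0.70

α = 0.70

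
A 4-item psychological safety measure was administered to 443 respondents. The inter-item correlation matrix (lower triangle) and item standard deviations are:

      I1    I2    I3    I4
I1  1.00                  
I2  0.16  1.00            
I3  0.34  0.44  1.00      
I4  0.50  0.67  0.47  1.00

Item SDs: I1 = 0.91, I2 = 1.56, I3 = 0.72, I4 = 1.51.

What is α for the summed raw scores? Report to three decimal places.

Σσ²ᵢ = 0.91² + 1.56² + 0.72² + 1.51² = 6.0602
Covariances σ_ij = r_ij · s_i · s_j:
  σ(I1,I2) = 0.16 × 0.91 × 1.56 = 0.2271
  σ(I1,I3) = 0.34 × 0.91 × 0.72 = 0.2228
  σ(I1,I4) = 0.50 × 0.91 × 1.51 = 0.6871
  σ(I2,I3) = 0.44 × 1.56 × 0.72 = 0.4942
  σ(I2,I4) = 0.67 × 1.56 × 1.51 = 1.5783
  σ(I3,I4) = 0.47 × 0.72 × 1.51 = 0.5110
σ²_T = Σσ²ᵢ + 2·Σσ_ij = 6.0602 + 2 × 3.7205 = 13.5012
α = (4/3)·(1 − 6.0602/13.5012) = 0.735

α = 0.735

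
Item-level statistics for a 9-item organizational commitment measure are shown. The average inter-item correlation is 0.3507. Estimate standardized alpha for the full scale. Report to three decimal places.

α = 0.829

Standardized α = k·r̄ / (1 + (k−1)·r̄) = 9 × 0.3507 / (1 + 8 × 0.3507)
  = 3.1563 / 3.8056 = 0.829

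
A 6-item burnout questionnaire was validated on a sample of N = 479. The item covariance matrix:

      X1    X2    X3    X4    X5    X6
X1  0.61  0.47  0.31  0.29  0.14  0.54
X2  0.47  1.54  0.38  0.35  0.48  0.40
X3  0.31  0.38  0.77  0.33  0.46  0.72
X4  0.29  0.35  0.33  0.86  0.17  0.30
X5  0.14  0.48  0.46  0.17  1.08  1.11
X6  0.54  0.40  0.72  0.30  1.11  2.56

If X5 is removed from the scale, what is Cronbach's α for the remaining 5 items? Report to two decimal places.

α = 0.70

Remaining items: X1, X2, X3, X4, X6 (k = 5).
Σσ²ᵢ = 0.61 + 1.54 + 0.77 + 0.86 + 2.56 = 6.34
total variance = 6.34 + 2 × 4.09 = 14.52
α (item deleted) = (5/4)·(1 − 6.34/14.52) = 0.70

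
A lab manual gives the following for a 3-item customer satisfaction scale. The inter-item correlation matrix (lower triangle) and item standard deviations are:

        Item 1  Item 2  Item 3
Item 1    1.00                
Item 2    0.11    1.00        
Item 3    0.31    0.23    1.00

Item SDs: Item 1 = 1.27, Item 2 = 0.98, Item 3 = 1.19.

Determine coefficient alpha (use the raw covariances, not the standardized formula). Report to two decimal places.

Σσ²ᵢ = 1.27² + 0.98² + 1.19² = 3.9894
Covariances σ_ij = r_ij · s_i · s_j:
  σ(Item 1,Item 2) = 0.11 × 1.27 × 0.98 = 0.1369
  σ(Item 1,Item 3) = 0.31 × 1.27 × 1.19 = 0.4685
  σ(Item 2,Item 3) = 0.23 × 0.98 × 1.19 = 0.2682
σ²_T = Σσ²ᵢ + 2·Σσ_ij = 3.9894 + 2 × 0.8736 = 5.7366
α = (3/2)·(1 − 3.9894/5.7366) = 0.46

α = 0.46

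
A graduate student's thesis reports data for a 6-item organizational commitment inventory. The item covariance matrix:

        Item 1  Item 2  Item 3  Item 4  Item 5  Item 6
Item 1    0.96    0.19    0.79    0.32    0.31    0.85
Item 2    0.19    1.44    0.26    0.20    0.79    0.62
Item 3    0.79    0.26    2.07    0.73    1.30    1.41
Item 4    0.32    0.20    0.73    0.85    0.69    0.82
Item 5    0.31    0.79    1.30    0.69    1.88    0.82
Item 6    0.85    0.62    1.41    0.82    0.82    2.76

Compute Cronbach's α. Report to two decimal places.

ΣVar(i) = 0.96 + 1.44 + 2.07 + 0.85 + 1.88 + 2.76 = 9.96
Sum of off-diagonal covariances = 10.10
total variance = 9.96 + 2 × 10.10 = 30.16
α = (k/(k−1))·(1 − ΣVar(i)/total variance) = (6/5)·(1 − 9.96/30.16) = 0.80

Cronbach's α = 0.80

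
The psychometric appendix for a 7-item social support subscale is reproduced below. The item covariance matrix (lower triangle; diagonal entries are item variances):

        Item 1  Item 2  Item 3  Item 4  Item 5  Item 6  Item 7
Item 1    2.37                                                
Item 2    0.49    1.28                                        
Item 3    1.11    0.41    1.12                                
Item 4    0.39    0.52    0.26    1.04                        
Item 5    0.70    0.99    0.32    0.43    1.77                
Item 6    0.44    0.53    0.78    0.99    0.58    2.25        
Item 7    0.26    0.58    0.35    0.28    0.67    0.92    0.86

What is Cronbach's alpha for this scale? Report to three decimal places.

Σσ²ᵢ = 2.37 + 1.28 + 1.12 + 1.04 + 1.77 + 2.25 + 0.86 = 10.69
Sum of off-diagonal covariances = 12.00
σ²_T = 10.69 + 2 × 12.00 = 34.69
α = (k/(k−1))·(1 − Σσ²ᵢ/σ²_T) = (7/6)·(1 − 10.69/34.69) = 0.807

α = 0.807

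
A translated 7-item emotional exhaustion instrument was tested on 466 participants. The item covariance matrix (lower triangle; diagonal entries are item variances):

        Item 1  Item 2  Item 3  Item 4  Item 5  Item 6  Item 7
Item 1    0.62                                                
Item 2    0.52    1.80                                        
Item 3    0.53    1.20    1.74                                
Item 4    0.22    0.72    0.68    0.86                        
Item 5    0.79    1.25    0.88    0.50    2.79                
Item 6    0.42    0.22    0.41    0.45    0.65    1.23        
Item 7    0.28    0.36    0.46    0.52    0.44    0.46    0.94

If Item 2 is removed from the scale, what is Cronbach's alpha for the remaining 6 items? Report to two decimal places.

Remaining items: Item 1, Item 3, Item 4, Item 5, Item 6, Item 7 (k = 6).
Σσ²ᵢ = 0.62 + 1.74 + 0.86 + 2.79 + 1.23 + 0.94 = 8.18
σ²_T = 8.18 + 2 × 7.69 = 23.56
α (item deleted) = (6/5)·(1 − 8.18/23.56) = 0.78

α = 0.78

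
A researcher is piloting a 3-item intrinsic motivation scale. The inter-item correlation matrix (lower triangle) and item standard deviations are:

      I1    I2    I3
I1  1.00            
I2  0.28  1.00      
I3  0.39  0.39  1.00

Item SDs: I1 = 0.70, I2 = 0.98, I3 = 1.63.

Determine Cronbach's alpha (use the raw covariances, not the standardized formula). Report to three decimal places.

α = 0.570

Σσ²ᵢ = 0.70² + 0.98² + 1.63² = 4.1073
Covariances σ_ij = r_ij · s_i · s_j:
  σ(I1,I2) = 0.28 × 0.70 × 0.98 = 0.1921
  σ(I1,I3) = 0.39 × 0.70 × 1.63 = 0.4450
  σ(I2,I3) = 0.39 × 0.98 × 1.63 = 0.6230
σ²_T = Σσ²ᵢ + 2·Σσ_ij = 4.1073 + 2 × 1.2601 = 6.6275
α = (3/2)·(1 − 4.1073/6.6275) = 0.570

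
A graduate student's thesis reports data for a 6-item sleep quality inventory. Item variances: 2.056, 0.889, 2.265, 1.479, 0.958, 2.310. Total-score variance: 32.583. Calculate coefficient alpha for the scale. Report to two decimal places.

α = 0.83

ΣVar(i) = 2.056 + 0.889 + 2.265 + 1.479 + 0.958 + 2.310 = 9.957
α = (k/(k−1))·(1 − ΣVar(i)/σ²_total) = (6/5)·(1 − 9.957/32.583) = 0.83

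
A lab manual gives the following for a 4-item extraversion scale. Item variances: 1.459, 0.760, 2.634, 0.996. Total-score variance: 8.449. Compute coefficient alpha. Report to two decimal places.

α = 0.41

Σσ²ᵢ = 1.459 + 0.760 + 2.634 + 0.996 = 5.849
α = (k/(k−1))·(1 − Σσ²ᵢ/σ²_total) = (4/3)·(1 − 5.849/8.449) = 0.41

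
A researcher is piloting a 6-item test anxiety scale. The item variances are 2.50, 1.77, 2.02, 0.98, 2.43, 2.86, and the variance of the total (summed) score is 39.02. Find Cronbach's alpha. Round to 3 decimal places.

Σσᵢ² = 2.50 + 1.77 + 2.02 + 0.98 + 2.43 + 2.86 = 12.56
α = (k/(k−1))·(1 − Σσᵢ²/σ²_total) = (6/5)·(1 − 12.56/39.02) = 0.814

α = 0.814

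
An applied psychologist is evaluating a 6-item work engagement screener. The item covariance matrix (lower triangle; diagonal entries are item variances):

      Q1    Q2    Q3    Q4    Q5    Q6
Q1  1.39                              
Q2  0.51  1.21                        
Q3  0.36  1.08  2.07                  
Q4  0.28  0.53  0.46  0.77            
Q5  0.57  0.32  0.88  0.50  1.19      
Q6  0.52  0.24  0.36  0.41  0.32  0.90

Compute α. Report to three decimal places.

sum of item variances = 1.39 + 1.21 + 2.07 + 0.77 + 1.19 + 0.90 = 7.53
Σ_{i<j} σ_ij = 7.34
total variance = 7.53 + 2 × 7.34 = 22.21
α = (k/(k−1))·(1 − sum of item variances/total variance) = (6/5)·(1 − 7.53/22.21) = 0.793

α = 0.793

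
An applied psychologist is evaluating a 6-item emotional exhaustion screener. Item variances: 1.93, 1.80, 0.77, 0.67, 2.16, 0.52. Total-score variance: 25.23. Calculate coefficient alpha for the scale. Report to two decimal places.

coefficient alpha = 0.83

sum of item variances = 1.93 + 1.80 + 0.77 + 0.67 + 2.16 + 0.52 = 7.85
α = (k/(k−1))·(1 − sum of item variances/total variance) = (6/5)·(1 − 7.85/25.23) = 0.83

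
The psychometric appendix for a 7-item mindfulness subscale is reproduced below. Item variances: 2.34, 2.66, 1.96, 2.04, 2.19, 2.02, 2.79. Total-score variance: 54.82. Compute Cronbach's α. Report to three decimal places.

α = 0.826

Σσ²ᵢ = 2.34 + 2.66 + 1.96 + 2.04 + 2.19 + 2.02 + 2.79 = 16.00
α = (k/(k−1))·(1 − Σσ²ᵢ/Var(T)) = (7/6)·(1 − 16.00/54.82) = 0.826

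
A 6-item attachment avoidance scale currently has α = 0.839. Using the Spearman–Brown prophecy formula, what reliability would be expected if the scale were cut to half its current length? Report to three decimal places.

Length factor m = 1/2
α' = m·α / (1 − (1−m)·α)
   = 1/2 × 0.839 / (1 − (1 − 1/2) × 0.839)
   = 0.4195 / 0.5805 = 0.723

predicted reliability = 0.723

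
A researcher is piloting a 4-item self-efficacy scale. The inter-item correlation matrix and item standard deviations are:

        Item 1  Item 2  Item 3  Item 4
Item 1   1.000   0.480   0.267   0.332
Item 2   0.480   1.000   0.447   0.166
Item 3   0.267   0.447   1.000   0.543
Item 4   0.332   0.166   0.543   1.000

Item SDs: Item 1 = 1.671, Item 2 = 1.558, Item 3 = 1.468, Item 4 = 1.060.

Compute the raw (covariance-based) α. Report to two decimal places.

Σσ²ᵢ = 1.671² + 1.558² + 1.468² + 1.060² = 8.4982
Covariances σ_ij = r_ij · s_i · s_j:
  σ(Item 1,Item 2) = 0.480 × 1.671 × 1.558 = 1.2496
  σ(Item 1,Item 3) = 0.267 × 1.671 × 1.468 = 0.6550
  σ(Item 1,Item 4) = 0.332 × 1.671 × 1.060 = 0.5881
  σ(Item 2,Item 3) = 0.447 × 1.558 × 1.468 = 1.0224
  σ(Item 2,Item 4) = 0.166 × 1.558 × 1.060 = 0.2741
  σ(Item 3,Item 4) = 0.543 × 1.468 × 1.060 = 0.8450
σ²_T = Σσ²ᵢ + 2·Σσ_ij = 8.4982 + 2 × 4.6342 = 17.7666
α = (4/3)·(1 − 8.4982/17.7666) = 0.70

α = 0.70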